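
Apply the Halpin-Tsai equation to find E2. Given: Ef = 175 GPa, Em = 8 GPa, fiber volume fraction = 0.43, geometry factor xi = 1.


eta = (Ef/Em - 1)/(Ef/Em + xi) = (21.875 - 1)/(21.875 + 1) = 0.9126
E2 = Em*(1+xi*eta*Vf)/(1-eta*Vf) = 18.33 GPa

18.33 GPa


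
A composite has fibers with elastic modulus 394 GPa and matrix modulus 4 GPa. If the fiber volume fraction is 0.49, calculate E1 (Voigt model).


E1 = Ef*Vf + Em*(1-Vf) = 394*0.49 + 4*0.51 = 195.1 GPa

195.1 GPa


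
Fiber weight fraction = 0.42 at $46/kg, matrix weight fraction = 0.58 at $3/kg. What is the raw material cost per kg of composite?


Cost = cost_f*Wf + cost_m*Wm = 46*0.42 + 3*0.58 = $21.06/kg

$21.06/kg


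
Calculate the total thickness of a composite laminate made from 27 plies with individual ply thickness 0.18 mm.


h = n * t_ply = 27 * 0.18 = 4.86 mm

4.86 mm


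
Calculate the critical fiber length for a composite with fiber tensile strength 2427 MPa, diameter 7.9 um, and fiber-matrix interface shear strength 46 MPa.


Lc = sigma_f * d / (2 * tau_i) = 2427 * 7.9 / (2 * 46) = 208.4 um

208.4 um


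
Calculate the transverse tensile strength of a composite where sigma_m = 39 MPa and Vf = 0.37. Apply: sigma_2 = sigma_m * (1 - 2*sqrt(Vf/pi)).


factor = 1 - 2*sqrt(0.37/pi) = 0.3136
sigma_2 = 39 * 0.3136 = 12.23 MPa

12.23 MPa


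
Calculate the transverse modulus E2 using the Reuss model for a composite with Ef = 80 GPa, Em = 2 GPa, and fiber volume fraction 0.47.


1/E2 = Vf/Ef + (1-Vf)/Em = 0.47/80 + 0.53/2
E2 = 3.69 GPa

3.69 GPa


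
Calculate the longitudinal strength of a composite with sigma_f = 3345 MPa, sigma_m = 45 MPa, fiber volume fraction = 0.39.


sigma_1 = sigma_f*Vf + sigma_m*(1-Vf) = 3345*0.39 + 45*0.61 = 1332.0 MPa

1332.0 MPa


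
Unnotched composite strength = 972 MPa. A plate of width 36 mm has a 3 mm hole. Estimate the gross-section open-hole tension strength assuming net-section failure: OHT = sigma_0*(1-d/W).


OHT = sigma_0*(1-d/W) = 972*(1-3/36) = 891.0 MPa

891.0 MPa


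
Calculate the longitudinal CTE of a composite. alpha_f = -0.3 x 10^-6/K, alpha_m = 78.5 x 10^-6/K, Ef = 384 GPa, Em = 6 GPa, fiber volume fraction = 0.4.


E1 = Ef*Vf + Em*(1-Vf) = 157.2
alpha_1 = (alpha_f*Ef*Vf + alpha_m*Em*(1-Vf))/E1 = 1.5 x 10^-6/K

1.5 x 10^-6/K


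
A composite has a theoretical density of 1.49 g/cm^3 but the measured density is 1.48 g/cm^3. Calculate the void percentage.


Void% = (rho_theo - rho_actual)/rho_theo * 100 = (1.49 - 1.48)/1.49 * 100 = 0.67%

0.67%


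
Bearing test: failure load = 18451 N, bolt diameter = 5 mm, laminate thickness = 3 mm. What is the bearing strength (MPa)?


sigma_br = F/(d*h) = 18451/(5*3) = 1230.1 MPa

1230.1 MPa


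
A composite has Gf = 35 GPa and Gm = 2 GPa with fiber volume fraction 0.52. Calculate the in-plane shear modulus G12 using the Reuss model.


1/G12 = Vf/Gf + (1-Vf)/Gm = 0.52/35 + 0.48/2
G12 = 3.92 GPa

3.92 GPa


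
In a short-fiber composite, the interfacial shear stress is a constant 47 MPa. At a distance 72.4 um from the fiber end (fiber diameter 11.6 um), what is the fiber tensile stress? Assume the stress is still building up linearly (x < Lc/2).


Force balance: sigma_f * (pi*d^2/4) = tau * (pi*d) * x  ->  sigma_f = 4 * tau * x / d
sigma_f = 4 * 47 * 72.4 / 11.6 = 1173.4 MPa

1173.4 MPa


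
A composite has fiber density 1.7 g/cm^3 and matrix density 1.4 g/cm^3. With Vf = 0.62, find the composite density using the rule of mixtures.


rho_c = rho_f*Vf + rho_m*(1-Vf) = 1.7*0.62 + 1.4*0.38 = 1.586 g/cm^3

1.586 g/cm^3


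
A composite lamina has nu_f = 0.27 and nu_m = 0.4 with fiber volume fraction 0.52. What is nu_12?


nu_12 = nu_f*Vf + nu_m*(1-Vf) = 0.27*0.52 + 0.4*0.48 = 0.3324

0.3324


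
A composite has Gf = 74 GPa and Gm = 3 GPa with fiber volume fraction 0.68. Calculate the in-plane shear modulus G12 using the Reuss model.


1/G12 = Vf/Gf + (1-Vf)/Gm = 0.68/74 + 0.32/3
G12 = 8.63 GPa

8.63 GPa


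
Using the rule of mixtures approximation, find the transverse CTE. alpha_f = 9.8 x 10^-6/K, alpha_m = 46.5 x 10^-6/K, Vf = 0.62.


alpha_2 = alpha_f*Vf + alpha_m*(1-Vf) = 9.8*0.62 + 46.5*0.38 = 23.7 x 10^-6/K

23.7 x 10^-6/K


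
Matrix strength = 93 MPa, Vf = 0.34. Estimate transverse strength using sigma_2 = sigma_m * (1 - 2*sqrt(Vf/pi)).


factor = 1 - 2*sqrt(0.34/pi) = 0.342
sigma_2 = 93 * 0.342 = 31.81 MPa

31.81 MPa


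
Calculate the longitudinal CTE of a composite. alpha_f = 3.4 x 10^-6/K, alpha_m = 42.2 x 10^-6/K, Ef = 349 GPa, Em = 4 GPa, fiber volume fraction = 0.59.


E1 = Ef*Vf + Em*(1-Vf) = 207.55
alpha_1 = (alpha_f*Ef*Vf + alpha_m*Em*(1-Vf))/E1 = 3.71 x 10^-6/K

3.71 x 10^-6/K


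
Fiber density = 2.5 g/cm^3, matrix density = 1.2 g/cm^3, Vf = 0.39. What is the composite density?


rho_c = rho_f*Vf + rho_m*(1-Vf) = 2.5*0.39 + 1.2*0.61 = 1.707 g/cm^3

1.707 g/cm^3


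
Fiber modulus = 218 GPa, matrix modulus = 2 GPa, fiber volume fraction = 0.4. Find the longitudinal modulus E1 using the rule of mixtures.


E1 = Ef*Vf + Em*(1-Vf) = 218*0.4 + 2*0.6 = 88.4 GPa

88.4 GPa


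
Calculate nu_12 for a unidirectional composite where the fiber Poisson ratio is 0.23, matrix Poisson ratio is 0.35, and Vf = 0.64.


nu_12 = nu_f*Vf + nu_m*(1-Vf) = 0.23*0.64 + 0.35*0.36 = 0.2732

0.2732


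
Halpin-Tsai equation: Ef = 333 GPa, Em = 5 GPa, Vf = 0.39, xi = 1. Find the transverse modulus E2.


eta = (Ef/Em - 1)/(Ef/Em + xi) = (66.6 - 1)/(66.6 + 1) = 0.9704
E2 = Em*(1+xi*eta*Vf)/(1-eta*Vf) = 11.09 GPa

11.09 GPa


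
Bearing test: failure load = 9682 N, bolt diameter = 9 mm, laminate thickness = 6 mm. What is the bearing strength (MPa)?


sigma_br = F/(d*h) = 9682/(9*6) = 179.3 MPa

179.3 MPa


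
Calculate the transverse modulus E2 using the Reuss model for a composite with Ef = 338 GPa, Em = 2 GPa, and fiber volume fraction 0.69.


1/E2 = Vf/Ef + (1-Vf)/Em = 0.69/338 + 0.31/2
E2 = 6.37 GPa

6.37 GPa


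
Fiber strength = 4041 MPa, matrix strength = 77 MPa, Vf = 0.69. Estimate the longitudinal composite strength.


sigma_1 = sigma_f*Vf + sigma_m*(1-Vf) = 4041*0.69 + 77*0.31 = 2812.2 MPa

2812.2 MPa


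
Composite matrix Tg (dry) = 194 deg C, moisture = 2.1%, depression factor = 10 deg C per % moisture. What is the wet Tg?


Tg_wet = Tg_dry - k*moisture = 194 - 10*2.1 = 173.0 deg C

173.0 deg C


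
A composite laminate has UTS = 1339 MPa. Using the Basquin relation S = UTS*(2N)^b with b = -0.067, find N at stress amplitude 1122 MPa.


N = 0.5 * (S/UTS)^(1/b) = 0.5 * (1122/1339)^(1/-0.067) = 6.9993 cycles

6.9993 cycles


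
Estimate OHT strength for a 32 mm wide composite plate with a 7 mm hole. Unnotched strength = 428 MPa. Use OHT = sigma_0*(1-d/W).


OHT = sigma_0*(1-d/W) = 428*(1-7/32) = 334.4 MPa

334.4 MPa


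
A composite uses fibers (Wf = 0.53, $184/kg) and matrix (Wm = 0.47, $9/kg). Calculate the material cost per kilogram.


Cost = cost_f*Wf + cost_m*Wm = 184*0.53 + 9*0.47 = $101.75/kg

$101.75/kg


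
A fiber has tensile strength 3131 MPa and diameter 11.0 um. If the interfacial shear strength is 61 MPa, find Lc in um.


Lc = sigma_f * d / (2 * tau_i) = 3131 * 11.0 / (2 * 61) = 282.3 um

282.3 um


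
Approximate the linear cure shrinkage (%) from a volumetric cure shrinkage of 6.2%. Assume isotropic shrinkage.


Linear shrinkage ≈ vol_shrink/3 = 6.2/3 = 2.067%

2.067%


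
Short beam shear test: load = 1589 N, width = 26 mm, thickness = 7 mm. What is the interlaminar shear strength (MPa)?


ILSS = 3F/(4bh) = 3*1589/(4*26*7) = 6.55 MPa

6.55 MPa


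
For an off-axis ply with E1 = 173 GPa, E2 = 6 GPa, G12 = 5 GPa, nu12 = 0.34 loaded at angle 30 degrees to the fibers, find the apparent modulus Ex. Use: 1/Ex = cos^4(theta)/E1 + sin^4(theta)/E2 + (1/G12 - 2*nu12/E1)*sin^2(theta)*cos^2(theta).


cos^4(30) = 0.5625, sin^4(30) = 0.0625, sin^2(30)*cos^2(30) = 0.1875
1/G12 - 2*nu12/E1 = 1/5 - 2*0.34/173 = 0.196069 GPa^-1
1/Ex = 0.5625/173 + 0.0625/6 + 0.196069*0.1875 = 0.0504311 GPa^-1
Ex = 19.83 GPa

19.83 GPa


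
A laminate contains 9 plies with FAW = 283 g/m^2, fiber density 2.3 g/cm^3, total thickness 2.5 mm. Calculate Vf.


Vf = n * FAW / (rho_f * h * 1000) = 9 * 283 / (2.3 * 2.5 * 1000) = 0.443

0.443


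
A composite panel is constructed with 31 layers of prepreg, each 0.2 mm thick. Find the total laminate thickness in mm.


h = n * t_ply = 31 * 0.2 = 6.2 mm

6.2 mm


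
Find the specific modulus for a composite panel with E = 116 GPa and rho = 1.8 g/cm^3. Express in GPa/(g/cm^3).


Specific stiffness = E/rho = 116/1.8 = 64.4 GPa/(g/cm^3)

64.4 GPa/(g/cm^3)


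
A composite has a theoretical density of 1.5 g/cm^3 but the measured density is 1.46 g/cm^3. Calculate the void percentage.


Void% = (rho_theo - rho_actual)/rho_theo * 100 = (1.5 - 1.46)/1.5 * 100 = 2.67%

2.67%


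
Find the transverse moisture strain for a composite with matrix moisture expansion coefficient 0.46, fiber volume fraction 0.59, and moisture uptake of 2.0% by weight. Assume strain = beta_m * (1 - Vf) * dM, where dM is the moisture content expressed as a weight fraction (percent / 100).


dM = 2.0/100 = 0.02
strain = beta_m * (1-Vf) * dM = 0.46 * 0.41 * 0.02 = 0.003772

0.003772


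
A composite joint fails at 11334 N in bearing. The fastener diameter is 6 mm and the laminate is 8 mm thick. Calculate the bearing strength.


sigma_br = F/(d*h) = 11334/(6*8) = 236.1 MPa

236.1 MPa


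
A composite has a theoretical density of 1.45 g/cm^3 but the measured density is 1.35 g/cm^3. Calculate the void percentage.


Void% = (rho_theo - rho_actual)/rho_theo * 100 = (1.45 - 1.35)/1.45 * 100 = 6.9%

6.9%


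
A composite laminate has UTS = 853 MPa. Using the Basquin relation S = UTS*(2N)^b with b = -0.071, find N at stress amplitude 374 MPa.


N = 0.5 * (S/UTS)^(1/b) = 0.5 * (374/853)^(1/-0.071) = 55247.6837 cycles

55247.6837 cycles


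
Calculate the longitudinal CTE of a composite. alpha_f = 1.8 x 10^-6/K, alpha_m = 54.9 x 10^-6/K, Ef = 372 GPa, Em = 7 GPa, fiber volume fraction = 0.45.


E1 = Ef*Vf + Em*(1-Vf) = 171.25
alpha_1 = (alpha_f*Ef*Vf + alpha_m*Em*(1-Vf))/E1 = 2.99 x 10^-6/K

2.99 x 10^-6/K


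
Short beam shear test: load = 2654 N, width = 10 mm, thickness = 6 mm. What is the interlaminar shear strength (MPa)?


ILSS = 3F/(4bh) = 3*2654/(4*10*6) = 33.18 MPa

33.18 MPa


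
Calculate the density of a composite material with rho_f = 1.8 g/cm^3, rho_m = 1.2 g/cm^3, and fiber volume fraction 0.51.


rho_c = rho_f*Vf + rho_m*(1-Vf) = 1.8*0.51 + 1.2*0.49 = 1.506 g/cm^3

1.506 g/cm^3


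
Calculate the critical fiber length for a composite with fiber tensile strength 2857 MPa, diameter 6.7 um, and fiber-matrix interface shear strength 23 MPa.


Lc = sigma_f * d / (2 * tau_i) = 2857 * 6.7 / (2 * 23) = 416.1 um

416.1 um


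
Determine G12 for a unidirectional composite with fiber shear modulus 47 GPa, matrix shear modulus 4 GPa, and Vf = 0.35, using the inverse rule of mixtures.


1/G12 = Vf/Gf + (1-Vf)/Gm = 0.35/47 + 0.65/4
G12 = 5.88 GPa

5.88 GPa


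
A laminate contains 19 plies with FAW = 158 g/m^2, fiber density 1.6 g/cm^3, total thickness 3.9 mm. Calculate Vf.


Vf = n * FAW / (rho_f * h * 1000) = 19 * 158 / (1.6 * 3.9 * 1000) = 0.4811

0.4811


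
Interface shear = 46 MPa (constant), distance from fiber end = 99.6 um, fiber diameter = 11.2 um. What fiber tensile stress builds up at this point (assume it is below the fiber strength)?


Force balance: sigma_f * (pi*d^2/4) = tau * (pi*d) * x  ->  sigma_f = 4 * tau * x / d
sigma_f = 4 * 46 * 99.6 / 11.2 = 1636.3 MPa

1636.3 MPa


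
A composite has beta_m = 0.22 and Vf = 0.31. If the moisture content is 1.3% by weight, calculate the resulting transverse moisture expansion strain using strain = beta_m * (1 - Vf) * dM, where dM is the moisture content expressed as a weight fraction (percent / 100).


dM = 1.3/100 = 0.013
strain = beta_m * (1-Vf) * dM = 0.22 * 0.69 * 0.013 = 0.0019734

0.0019734


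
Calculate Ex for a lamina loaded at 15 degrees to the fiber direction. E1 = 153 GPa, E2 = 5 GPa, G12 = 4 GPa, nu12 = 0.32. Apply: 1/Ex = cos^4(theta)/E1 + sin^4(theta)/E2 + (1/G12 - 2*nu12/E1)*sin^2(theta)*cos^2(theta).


cos^4(15) = 0.870513, sin^4(15) = 0.004487, sin^2(15)*cos^2(15) = 0.0625
1/G12 - 2*nu12/E1 = 1/4 - 2*0.32/153 = 0.245817 GPa^-1
1/Ex = 0.870513/153 + 0.004487/5 + 0.245817*0.0625 = 0.0219506 GPa^-1
Ex = 45.56 GPa

45.56 GPa


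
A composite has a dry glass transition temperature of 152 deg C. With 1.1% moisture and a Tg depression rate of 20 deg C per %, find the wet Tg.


Tg_wet = Tg_dry - k*moisture = 152 - 20*1.1 = 130.0 deg C

130.0 deg C


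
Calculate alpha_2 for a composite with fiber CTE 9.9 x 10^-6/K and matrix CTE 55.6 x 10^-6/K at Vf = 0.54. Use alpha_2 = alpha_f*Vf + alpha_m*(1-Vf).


alpha_2 = alpha_f*Vf + alpha_m*(1-Vf) = 9.9*0.54 + 55.6*0.46 = 30.9 x 10^-6/K

30.9 x 10^-6/K


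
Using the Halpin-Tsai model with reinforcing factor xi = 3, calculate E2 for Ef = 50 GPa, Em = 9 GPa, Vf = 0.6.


eta = (Ef/Em - 1)/(Ef/Em + xi) = (5.5556 - 1)/(5.5556 + 3) = 0.5325
E2 = Em*(1+xi*eta*Vf)/(1-eta*Vf) = 25.9 GPa

25.9 GPa


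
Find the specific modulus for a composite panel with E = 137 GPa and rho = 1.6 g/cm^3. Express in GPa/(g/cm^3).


Specific stiffness = E/rho = 137/1.6 = 85.6 GPa/(g/cm^3)

85.6 GPa/(g/cm^3)


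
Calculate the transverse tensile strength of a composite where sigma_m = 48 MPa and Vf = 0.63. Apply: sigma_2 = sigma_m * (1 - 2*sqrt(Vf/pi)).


factor = 1 - 2*sqrt(0.63/pi) = 0.1044
sigma_2 = 48 * 0.1044 = 5.01 MPa

5.01 MPa


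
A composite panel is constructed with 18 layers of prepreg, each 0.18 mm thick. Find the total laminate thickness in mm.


h = n * t_ply = 18 * 0.18 = 3.24 mm

3.24 mm


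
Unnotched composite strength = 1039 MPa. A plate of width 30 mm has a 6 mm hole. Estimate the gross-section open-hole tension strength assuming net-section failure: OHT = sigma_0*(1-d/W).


OHT = sigma_0*(1-d/W) = 1039*(1-6/30) = 831.2 MPa

831.2 MPa


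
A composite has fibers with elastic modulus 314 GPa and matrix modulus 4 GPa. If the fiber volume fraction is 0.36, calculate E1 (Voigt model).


E1 = Ef*Vf + Em*(1-Vf) = 314*0.36 + 4*0.64 = 115.6 GPa

115.6 GPa


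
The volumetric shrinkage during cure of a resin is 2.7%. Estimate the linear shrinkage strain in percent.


Linear shrinkage ≈ vol_shrink/3 = 2.7/3 = 0.9%

0.9%


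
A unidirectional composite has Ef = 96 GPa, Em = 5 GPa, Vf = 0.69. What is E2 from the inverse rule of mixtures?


1/E2 = Vf/Ef + (1-Vf)/Em = 0.69/96 + 0.31/5
E2 = 14.45 GPa

14.45 GPa


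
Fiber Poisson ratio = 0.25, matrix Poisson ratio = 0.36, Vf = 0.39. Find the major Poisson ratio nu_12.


nu_12 = nu_f*Vf + nu_m*(1-Vf) = 0.25*0.39 + 0.36*0.61 = 0.3171

0.3171


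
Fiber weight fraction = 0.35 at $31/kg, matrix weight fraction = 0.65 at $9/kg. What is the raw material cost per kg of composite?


Cost = cost_f*Wf + cost_m*Wm = 31*0.35 + 9*0.65 = $16.7/kg

$16.7/kg


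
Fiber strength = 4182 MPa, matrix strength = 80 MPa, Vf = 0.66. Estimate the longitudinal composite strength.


sigma_1 = sigma_f*Vf + sigma_m*(1-Vf) = 4182*0.66 + 80*0.34 = 2787.3 MPa

2787.3 MPa


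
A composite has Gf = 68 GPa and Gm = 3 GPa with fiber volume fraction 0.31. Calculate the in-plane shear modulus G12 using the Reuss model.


1/G12 = Vf/Gf + (1-Vf)/Gm = 0.31/68 + 0.69/3
G12 = 4.26 GPa

4.26 GPa


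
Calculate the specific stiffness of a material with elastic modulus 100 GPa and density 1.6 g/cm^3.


Specific stiffness = E/rho = 100/1.6 = 62.5 GPa/(g/cm^3)

62.5 GPa/(g/cm^3)


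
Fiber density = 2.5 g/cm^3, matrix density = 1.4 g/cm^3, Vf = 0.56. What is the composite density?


rho_c = rho_f*Vf + rho_m*(1-Vf) = 2.5*0.56 + 1.4*0.44 = 2.016 g/cm^3

2.016 g/cm^3


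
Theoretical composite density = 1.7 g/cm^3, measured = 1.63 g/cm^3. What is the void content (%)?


Void% = (rho_theo - rho_actual)/rho_theo * 100 = (1.7 - 1.63)/1.7 * 100 = 4.12%

4.12%


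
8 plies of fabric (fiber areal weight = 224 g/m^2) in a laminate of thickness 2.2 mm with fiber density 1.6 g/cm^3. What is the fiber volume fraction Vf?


Vf = n * FAW / (rho_f * h * 1000) = 8 * 224 / (1.6 * 2.2 * 1000) = 0.5091

0.5091


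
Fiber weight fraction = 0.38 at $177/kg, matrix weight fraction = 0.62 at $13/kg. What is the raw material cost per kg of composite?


Cost = cost_f*Wf + cost_m*Wm = 177*0.38 + 13*0.62 = $75.32/kg

$75.32/kg


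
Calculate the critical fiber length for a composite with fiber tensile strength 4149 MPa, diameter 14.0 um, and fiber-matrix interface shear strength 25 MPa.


Lc = sigma_f * d / (2 * tau_i) = 4149 * 14.0 / (2 * 25) = 1161.7 um

1161.7 um


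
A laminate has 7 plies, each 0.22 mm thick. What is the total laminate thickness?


h = n * t_ply = 7 * 0.22 = 1.54 mm

1.54 mm


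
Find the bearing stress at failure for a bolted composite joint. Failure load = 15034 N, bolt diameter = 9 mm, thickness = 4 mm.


sigma_br = F/(d*h) = 15034/(9*4) = 417.6 MPa

417.6 MPa


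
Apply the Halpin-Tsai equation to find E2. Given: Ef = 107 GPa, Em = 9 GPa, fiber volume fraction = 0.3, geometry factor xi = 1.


eta = (Ef/Em - 1)/(Ef/Em + xi) = (11.8889 - 1)/(11.8889 + 1) = 0.8448
E2 = Em*(1+xi*eta*Vf)/(1-eta*Vf) = 15.11 GPa

15.11 GPa


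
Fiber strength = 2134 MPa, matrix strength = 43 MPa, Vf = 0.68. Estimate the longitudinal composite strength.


sigma_1 = sigma_f*Vf + sigma_m*(1-Vf) = 2134*0.68 + 43*0.32 = 1464.9 MPa

1464.9 MPa


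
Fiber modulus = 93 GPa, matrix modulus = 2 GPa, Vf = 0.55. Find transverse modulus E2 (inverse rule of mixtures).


1/E2 = Vf/Ef + (1-Vf)/Em = 0.55/93 + 0.45/2
E2 = 4.33 GPa

4.33 GPa


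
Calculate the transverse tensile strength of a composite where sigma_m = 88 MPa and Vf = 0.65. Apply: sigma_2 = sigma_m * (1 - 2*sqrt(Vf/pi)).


factor = 1 - 2*sqrt(0.65/pi) = 0.0903
sigma_2 = 88 * 0.0903 = 7.94 MPa

7.94 MPa


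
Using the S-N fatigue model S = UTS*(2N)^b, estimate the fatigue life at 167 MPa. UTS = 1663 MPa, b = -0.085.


N = 0.5 * (S/UTS)^(1/b) = 0.5 * (167/1663)^(1/-0.085) = 2.7683e+11 cycles

2.7683e+11 cycles


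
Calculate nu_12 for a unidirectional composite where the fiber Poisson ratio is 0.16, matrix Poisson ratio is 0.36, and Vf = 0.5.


nu_12 = nu_f*Vf + nu_m*(1-Vf) = 0.16*0.5 + 0.36*0.5 = 0.26

0.26


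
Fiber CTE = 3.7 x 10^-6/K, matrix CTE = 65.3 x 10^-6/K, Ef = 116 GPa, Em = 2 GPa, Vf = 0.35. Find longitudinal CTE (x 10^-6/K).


E1 = Ef*Vf + Em*(1-Vf) = 41.9
alpha_1 = (alpha_f*Ef*Vf + alpha_m*Em*(1-Vf))/E1 = 5.61 x 10^-6/K

5.61 x 10^-6/K


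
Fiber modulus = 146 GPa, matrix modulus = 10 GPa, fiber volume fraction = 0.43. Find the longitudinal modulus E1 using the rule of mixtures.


E1 = Ef*Vf + Em*(1-Vf) = 146*0.43 + 10*0.57 = 68.48 GPa

68.48 GPa


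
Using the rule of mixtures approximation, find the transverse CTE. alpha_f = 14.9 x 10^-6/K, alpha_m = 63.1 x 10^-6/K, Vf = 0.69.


alpha_2 = alpha_f*Vf + alpha_m*(1-Vf) = 14.9*0.69 + 63.1*0.31 = 29.8 x 10^-6/K

29.8 x 10^-6/K


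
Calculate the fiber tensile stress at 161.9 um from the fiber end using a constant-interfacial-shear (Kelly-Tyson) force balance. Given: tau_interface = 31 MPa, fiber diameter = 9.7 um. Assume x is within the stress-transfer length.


Force balance: sigma_f * (pi*d^2/4) = tau * (pi*d) * x  ->  sigma_f = 4 * tau * x / d
sigma_f = 4 * 31 * 161.9 / 9.7 = 2069.6 MPa

2069.6 MPa


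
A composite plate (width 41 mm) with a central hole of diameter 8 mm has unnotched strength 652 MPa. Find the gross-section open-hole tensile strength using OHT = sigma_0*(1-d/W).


OHT = sigma_0*(1-d/W) = 652*(1-8/41) = 524.8 MPa

524.8 MPa


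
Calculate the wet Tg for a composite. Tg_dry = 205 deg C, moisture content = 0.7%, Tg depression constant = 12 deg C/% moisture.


Tg_wet = Tg_dry - k*moisture = 205 - 12*0.7 = 196.6 deg C

196.6 deg C


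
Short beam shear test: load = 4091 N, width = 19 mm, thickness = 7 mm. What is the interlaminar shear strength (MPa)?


ILSS = 3F/(4bh) = 3*4091/(4*19*7) = 23.07 MPa

23.07 MPa


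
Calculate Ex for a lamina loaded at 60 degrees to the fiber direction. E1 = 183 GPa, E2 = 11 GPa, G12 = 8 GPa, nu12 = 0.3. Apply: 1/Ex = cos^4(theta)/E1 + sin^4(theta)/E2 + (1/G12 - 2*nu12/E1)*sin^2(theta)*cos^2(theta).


cos^4(60) = 0.0625, sin^4(60) = 0.5625, sin^2(60)*cos^2(60) = 0.1875
1/G12 - 2*nu12/E1 = 1/8 - 2*0.3/183 = 0.121721 GPa^-1
1/Ex = 0.0625/183 + 0.5625/11 + 0.121721*0.1875 = 0.0743006 GPa^-1
Ex = 13.46 GPa

13.46 GPa


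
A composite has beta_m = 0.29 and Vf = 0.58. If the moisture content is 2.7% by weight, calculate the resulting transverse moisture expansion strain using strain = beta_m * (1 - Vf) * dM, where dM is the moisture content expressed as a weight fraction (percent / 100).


dM = 2.7/100 = 0.027
strain = beta_m * (1-Vf) * dM = 0.29 * 0.42 * 0.027 = 0.0032886

0.0032886


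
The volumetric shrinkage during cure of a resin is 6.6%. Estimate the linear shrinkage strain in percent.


Linear shrinkage ≈ vol_shrink/3 = 6.6/3 = 2.2%

2.2%


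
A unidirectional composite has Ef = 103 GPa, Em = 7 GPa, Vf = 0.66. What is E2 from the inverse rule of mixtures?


1/E2 = Vf/Ef + (1-Vf)/Em = 0.66/103 + 0.34/7
E2 = 18.19 GPa

18.19 GPa


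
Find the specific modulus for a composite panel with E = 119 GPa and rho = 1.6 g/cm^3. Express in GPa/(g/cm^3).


Specific stiffness = E/rho = 119/1.6 = 74.4 GPa/(g/cm^3)

74.4 GPa/(g/cm^3)


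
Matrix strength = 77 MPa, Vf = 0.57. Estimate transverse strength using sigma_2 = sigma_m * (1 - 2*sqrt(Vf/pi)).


factor = 1 - 2*sqrt(0.57/pi) = 0.1481
sigma_2 = 77 * 0.1481 = 11.4 MPa

11.4 MPa


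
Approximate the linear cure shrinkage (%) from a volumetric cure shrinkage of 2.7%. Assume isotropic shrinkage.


Linear shrinkage ≈ vol_shrink/3 = 2.7/3 = 0.9%

0.9%


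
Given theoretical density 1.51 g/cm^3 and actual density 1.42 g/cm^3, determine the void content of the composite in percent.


Void% = (rho_theo - rho_actual)/rho_theo * 100 = (1.51 - 1.42)/1.51 * 100 = 5.96%

5.96%


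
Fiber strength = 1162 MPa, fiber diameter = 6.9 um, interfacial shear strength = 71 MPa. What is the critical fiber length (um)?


Lc = sigma_f * d / (2 * tau_i) = 1162 * 6.9 / (2 * 71) = 56.5 um

56.5 um


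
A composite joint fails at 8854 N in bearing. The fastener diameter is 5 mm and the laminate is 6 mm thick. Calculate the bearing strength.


sigma_br = F/(d*h) = 8854/(5*6) = 295.1 MPa

295.1 MPa


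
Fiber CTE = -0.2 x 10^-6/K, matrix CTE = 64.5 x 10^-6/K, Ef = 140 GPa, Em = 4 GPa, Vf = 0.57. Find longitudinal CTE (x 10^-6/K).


E1 = Ef*Vf + Em*(1-Vf) = 81.52
alpha_1 = (alpha_f*Ef*Vf + alpha_m*Em*(1-Vf))/E1 = 1.17 x 10^-6/K

1.17 x 10^-6/K


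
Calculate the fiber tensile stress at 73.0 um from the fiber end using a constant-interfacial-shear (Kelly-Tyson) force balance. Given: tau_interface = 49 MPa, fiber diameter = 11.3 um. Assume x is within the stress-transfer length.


Force balance: sigma_f * (pi*d^2/4) = tau * (pi*d) * x  ->  sigma_f = 4 * tau * x / d
sigma_f = 4 * 49 * 73.0 / 11.3 = 1266.2 MPa

1266.2 MPa


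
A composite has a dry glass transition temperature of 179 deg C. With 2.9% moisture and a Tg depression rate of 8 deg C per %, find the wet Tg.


Tg_wet = Tg_dry - k*moisture = 179 - 8*2.9 = 155.8 deg C

155.8 deg C


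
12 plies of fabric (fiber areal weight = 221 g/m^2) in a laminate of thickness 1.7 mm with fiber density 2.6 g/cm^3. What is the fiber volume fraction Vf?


Vf = n * FAW / (rho_f * h * 1000) = 12 * 221 / (2.6 * 1.7 * 1000) = 0.6

0.6


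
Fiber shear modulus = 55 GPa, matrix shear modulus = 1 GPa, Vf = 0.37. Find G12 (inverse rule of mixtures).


1/G12 = Vf/Gf + (1-Vf)/Gm = 0.37/55 + 0.63/1
G12 = 1.57 GPa

1.57 GPa


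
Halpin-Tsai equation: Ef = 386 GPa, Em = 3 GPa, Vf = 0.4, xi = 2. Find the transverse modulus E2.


eta = (Ef/Em - 1)/(Ef/Em + xi) = (128.6667 - 1)/(128.6667 + 2) = 0.977
E2 = Em*(1+xi*eta*Vf)/(1-eta*Vf) = 8.77 GPa

8.77 GPa


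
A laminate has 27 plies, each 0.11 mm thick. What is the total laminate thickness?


h = n * t_ply = 27 * 0.11 = 2.97 mm

2.97 mm


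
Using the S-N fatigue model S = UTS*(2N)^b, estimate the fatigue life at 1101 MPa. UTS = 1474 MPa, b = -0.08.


N = 0.5 * (S/UTS)^(1/b) = 0.5 * (1101/1474)^(1/-0.08) = 19.1799 cycles

19.1799 cycles


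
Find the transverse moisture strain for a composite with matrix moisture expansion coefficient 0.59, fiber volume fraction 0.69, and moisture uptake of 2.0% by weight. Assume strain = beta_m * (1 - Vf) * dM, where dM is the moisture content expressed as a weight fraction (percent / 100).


dM = 2.0/100 = 0.02
strain = beta_m * (1-Vf) * dM = 0.59 * 0.31 * 0.02 = 0.003658

0.003658


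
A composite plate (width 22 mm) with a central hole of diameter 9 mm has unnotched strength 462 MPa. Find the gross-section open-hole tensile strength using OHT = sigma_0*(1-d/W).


OHT = sigma_0*(1-d/W) = 462*(1-9/22) = 273.0 MPa

273.0 MPa


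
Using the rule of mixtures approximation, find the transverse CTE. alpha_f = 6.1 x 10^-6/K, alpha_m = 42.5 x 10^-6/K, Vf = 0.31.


alpha_2 = alpha_f*Vf + alpha_m*(1-Vf) = 6.1*0.31 + 42.5*0.69 = 31.2 x 10^-6/K

31.2 x 10^-6/K


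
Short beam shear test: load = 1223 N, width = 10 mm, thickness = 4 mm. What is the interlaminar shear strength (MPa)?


ILSS = 3F/(4bh) = 3*1223/(4*10*4) = 22.93 MPa

22.93 MPa


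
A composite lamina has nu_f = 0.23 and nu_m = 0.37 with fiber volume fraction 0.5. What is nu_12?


nu_12 = nu_f*Vf + nu_m*(1-Vf) = 0.23*0.5 + 0.37*0.5 = 0.3

0.3


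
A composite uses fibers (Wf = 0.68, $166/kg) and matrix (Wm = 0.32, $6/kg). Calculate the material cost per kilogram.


Cost = cost_f*Wf + cost_m*Wm = 166*0.68 + 6*0.32 = $114.8/kg

$114.8/kg


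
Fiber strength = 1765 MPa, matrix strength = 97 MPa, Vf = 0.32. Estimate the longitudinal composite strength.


sigma_1 = sigma_f*Vf + sigma_m*(1-Vf) = 1765*0.32 + 97*0.68 = 630.8 MPa

630.8 MPa


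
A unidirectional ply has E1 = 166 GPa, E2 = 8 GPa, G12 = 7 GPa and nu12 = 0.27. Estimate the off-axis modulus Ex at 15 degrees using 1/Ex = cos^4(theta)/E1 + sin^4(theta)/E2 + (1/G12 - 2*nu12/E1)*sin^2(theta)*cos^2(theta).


cos^4(15) = 0.870513, sin^4(15) = 0.004487, sin^2(15)*cos^2(15) = 0.0625
1/G12 - 2*nu12/E1 = 1/7 - 2*0.27/166 = 0.139604 GPa^-1
1/Ex = 0.870513/166 + 0.004487/8 + 0.139604*0.0625 = 0.0145302 GPa^-1
Ex = 68.82 GPa

68.82 GPa


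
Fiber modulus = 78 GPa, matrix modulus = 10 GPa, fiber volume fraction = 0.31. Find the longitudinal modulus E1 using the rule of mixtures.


E1 = Ef*Vf + Em*(1-Vf) = 78*0.31 + 10*0.69 = 31.08 GPa

31.08 GPa


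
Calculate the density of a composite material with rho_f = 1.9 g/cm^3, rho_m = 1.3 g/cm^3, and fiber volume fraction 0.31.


rho_c = rho_f*Vf + rho_m*(1-Vf) = 1.9*0.31 + 1.3*0.69 = 1.486 g/cm^3

1.486 g/cm^3


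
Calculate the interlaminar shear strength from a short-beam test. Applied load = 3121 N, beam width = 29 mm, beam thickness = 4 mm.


ILSS = 3F/(4bh) = 3*3121/(4*29*4) = 20.18 MPa

20.18 MPa


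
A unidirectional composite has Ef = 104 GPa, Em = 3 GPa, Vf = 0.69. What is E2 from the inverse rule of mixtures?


1/E2 = Vf/Ef + (1-Vf)/Em = 0.69/104 + 0.31/3
E2 = 9.09 GPa

9.09 GPa


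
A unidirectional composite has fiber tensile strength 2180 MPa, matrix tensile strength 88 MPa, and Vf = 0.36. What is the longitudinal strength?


sigma_1 = sigma_f*Vf + sigma_m*(1-Vf) = 2180*0.36 + 88*0.64 = 841.1 MPa

841.1 MPa


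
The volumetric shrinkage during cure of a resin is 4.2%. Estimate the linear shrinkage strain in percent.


Linear shrinkage ≈ vol_shrink/3 = 4.2/3 = 1.4%

1.4%


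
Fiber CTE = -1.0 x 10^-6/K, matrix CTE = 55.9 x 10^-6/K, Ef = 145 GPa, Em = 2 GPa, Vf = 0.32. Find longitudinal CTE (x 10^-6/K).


E1 = Ef*Vf + Em*(1-Vf) = 47.76
alpha_1 = (alpha_f*Ef*Vf + alpha_m*Em*(1-Vf))/E1 = 0.62 x 10^-6/K

0.62 x 10^-6/K


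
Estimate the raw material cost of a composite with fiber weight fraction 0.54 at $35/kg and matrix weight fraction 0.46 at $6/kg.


Cost = cost_f*Wf + cost_m*Wm = 35*0.54 + 6*0.46 = $21.66/kg

$21.66/kg


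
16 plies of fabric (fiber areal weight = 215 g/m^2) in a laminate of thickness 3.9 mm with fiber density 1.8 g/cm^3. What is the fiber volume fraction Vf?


Vf = n * FAW / (rho_f * h * 1000) = 16 * 215 / (1.8 * 3.9 * 1000) = 0.49

0.49


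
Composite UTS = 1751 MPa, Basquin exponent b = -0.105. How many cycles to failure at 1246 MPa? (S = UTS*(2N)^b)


N = 0.5 * (S/UTS)^(1/b) = 0.5 * (1246/1751)^(1/-0.105) = 12.7728 cycles

12.7728 cycles


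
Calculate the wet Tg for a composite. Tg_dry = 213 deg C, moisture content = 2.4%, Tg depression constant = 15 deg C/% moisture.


Tg_wet = Tg_dry - k*moisture = 213 - 15*2.4 = 177.0 deg C

177.0 deg C


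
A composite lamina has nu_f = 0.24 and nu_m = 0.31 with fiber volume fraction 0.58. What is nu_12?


nu_12 = nu_f*Vf + nu_m*(1-Vf) = 0.24*0.58 + 0.31*0.42 = 0.2694

0.2694


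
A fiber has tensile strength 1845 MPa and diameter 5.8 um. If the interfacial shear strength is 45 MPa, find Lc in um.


Lc = sigma_f * d / (2 * tau_i) = 1845 * 5.8 / (2 * 45) = 118.9 um

118.9 um


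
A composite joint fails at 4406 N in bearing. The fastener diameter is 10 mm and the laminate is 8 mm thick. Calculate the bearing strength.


sigma_br = F/(d*h) = 4406/(10*8) = 55.1 MPa

55.1 MPa


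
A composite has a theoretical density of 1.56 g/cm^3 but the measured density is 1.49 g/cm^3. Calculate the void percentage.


Void% = (rho_theo - rho_actual)/rho_theo * 100 = (1.56 - 1.49)/1.56 * 100 = 4.49%

4.49%


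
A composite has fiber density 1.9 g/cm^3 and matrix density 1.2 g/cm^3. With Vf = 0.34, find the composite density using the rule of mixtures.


rho_c = rho_f*Vf + rho_m*(1-Vf) = 1.9*0.34 + 1.2*0.66 = 1.438 g/cm^3

1.438 g/cm^3


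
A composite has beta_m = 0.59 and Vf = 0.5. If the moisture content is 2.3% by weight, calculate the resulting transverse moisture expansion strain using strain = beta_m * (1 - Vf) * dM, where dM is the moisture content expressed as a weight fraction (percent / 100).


dM = 2.3/100 = 0.023
strain = beta_m * (1-Vf) * dM = 0.59 * 0.5 * 0.023 = 0.006785

0.006785


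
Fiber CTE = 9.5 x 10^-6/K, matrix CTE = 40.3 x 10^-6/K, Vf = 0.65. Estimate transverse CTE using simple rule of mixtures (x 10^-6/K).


alpha_2 = alpha_f*Vf + alpha_m*(1-Vf) = 9.5*0.65 + 40.3*0.35 = 20.3 x 10^-6/K

20.3 x 10^-6/K


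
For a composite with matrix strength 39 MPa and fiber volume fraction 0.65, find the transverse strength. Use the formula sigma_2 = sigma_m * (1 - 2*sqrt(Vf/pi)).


factor = 1 - 2*sqrt(0.65/pi) = 0.0903
sigma_2 = 39 * 0.0903 = 3.52 MPa

3.52 MPa


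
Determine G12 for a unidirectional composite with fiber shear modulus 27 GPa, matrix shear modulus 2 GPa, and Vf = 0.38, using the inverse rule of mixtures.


1/G12 = Vf/Gf + (1-Vf)/Gm = 0.38/27 + 0.62/2
G12 = 3.09 GPa

3.09 GPa


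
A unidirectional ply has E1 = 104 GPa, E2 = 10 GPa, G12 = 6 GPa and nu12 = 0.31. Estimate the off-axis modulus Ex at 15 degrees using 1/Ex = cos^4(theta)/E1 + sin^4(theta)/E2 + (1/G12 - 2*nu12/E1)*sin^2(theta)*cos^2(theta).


cos^4(15) = 0.870513, sin^4(15) = 0.004487, sin^2(15)*cos^2(15) = 0.0625
1/G12 - 2*nu12/E1 = 1/6 - 2*0.31/104 = 0.160705 GPa^-1
1/Ex = 0.870513/104 + 0.004487/10 + 0.160705*0.0625 = 0.0188631 GPa^-1
Ex = 53.01 GPa

53.01 GPa


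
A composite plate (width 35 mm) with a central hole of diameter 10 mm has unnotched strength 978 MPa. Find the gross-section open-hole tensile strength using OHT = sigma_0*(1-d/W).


OHT = sigma_0*(1-d/W) = 978*(1-10/35) = 698.6 MPa

698.6 MPa


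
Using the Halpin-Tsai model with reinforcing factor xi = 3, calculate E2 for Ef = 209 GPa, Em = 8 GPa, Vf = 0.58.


eta = (Ef/Em - 1)/(Ef/Em + xi) = (26.125 - 1)/(26.125 + 3) = 0.8627
E2 = Em*(1+xi*eta*Vf)/(1-eta*Vf) = 40.04 GPa

40.04 GPa


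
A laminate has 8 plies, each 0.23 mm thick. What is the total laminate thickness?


h = n * t_ply = 8 * 0.23 = 1.84 mm

1.84 mm


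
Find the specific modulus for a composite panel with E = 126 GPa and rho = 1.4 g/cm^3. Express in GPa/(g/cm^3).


Specific stiffness = E/rho = 126/1.4 = 90.0 GPa/(g/cm^3)

90.0 GPa/(g/cm^3)


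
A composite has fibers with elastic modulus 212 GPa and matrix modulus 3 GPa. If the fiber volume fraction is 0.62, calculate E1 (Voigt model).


E1 = Ef*Vf + Em*(1-Vf) = 212*0.62 + 3*0.38 = 132.58 GPa

132.58 GPa


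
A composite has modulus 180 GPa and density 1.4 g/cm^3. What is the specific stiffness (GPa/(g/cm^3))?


Specific stiffness = E/rho = 180/1.4 = 128.6 GPa/(g/cm^3)

128.6 GPa/(g/cm^3)


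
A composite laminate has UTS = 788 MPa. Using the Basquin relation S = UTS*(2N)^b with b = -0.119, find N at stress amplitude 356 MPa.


N = 0.5 * (S/UTS)^(1/b) = 0.5 * (356/788)^(1/-0.119) = 396.9814 cycles

396.9814 cycles


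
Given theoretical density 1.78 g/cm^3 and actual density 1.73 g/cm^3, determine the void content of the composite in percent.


Void% = (rho_theo - rho_actual)/rho_theo * 100 = (1.78 - 1.73)/1.78 * 100 = 2.81%

2.81%


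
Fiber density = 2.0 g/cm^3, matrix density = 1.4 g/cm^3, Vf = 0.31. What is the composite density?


rho_c = rho_f*Vf + rho_m*(1-Vf) = 2.0*0.31 + 1.4*0.69 = 1.586 g/cm^3

1.586 g/cm^3


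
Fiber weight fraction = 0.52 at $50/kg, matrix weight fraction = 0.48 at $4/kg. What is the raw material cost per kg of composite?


Cost = cost_f*Wf + cost_m*Wm = 50*0.52 + 4*0.48 = $27.92/kg

$27.92/kg


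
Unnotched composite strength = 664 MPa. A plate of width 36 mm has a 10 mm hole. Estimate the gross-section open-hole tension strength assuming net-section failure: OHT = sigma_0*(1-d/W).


OHT = sigma_0*(1-d/W) = 664*(1-10/36) = 479.6 MPa

479.6 MPa


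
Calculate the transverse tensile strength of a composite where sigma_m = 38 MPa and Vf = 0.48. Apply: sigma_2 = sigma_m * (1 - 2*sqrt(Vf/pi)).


factor = 1 - 2*sqrt(0.48/pi) = 0.2182
sigma_2 = 38 * 0.2182 = 8.29 MPa

8.29 MPa


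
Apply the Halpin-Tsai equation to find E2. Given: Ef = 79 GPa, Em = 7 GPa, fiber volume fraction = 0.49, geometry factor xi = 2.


eta = (Ef/Em - 1)/(Ef/Em + xi) = (11.2857 - 1)/(11.2857 + 2) = 0.7742
E2 = Em*(1+xi*eta*Vf)/(1-eta*Vf) = 19.84 GPa

19.84 GPa


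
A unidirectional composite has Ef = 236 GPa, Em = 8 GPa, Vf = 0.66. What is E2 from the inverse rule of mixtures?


1/E2 = Vf/Ef + (1-Vf)/Em = 0.66/236 + 0.34/8
E2 = 22.08 GPa

22.08 GPa


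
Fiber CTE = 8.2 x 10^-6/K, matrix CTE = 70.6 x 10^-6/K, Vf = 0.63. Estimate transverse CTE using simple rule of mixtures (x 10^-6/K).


alpha_2 = alpha_f*Vf + alpha_m*(1-Vf) = 8.2*0.63 + 70.6*0.37 = 31.3 x 10^-6/K

31.3 x 10^-6/K


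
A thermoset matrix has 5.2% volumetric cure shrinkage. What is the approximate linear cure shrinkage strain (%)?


Linear shrinkage ≈ vol_shrink/3 = 5.2/3 = 1.733%

1.733%


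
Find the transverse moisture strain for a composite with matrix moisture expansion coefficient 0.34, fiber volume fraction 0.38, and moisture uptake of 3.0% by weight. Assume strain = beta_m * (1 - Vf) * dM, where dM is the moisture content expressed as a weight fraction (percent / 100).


dM = 3.0/100 = 0.03
strain = beta_m * (1-Vf) * dM = 0.34 * 0.62 * 0.03 = 0.006324

0.006324


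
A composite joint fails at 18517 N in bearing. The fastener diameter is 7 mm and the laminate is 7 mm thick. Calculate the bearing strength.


sigma_br = F/(d*h) = 18517/(7*7) = 377.9 MPa

377.9 MPa


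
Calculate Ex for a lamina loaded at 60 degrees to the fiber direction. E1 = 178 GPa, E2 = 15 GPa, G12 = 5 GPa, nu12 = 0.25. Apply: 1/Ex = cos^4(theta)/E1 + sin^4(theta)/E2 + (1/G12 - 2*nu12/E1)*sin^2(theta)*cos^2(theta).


cos^4(60) = 0.0625, sin^4(60) = 0.5625, sin^2(60)*cos^2(60) = 0.1875
1/G12 - 2*nu12/E1 = 1/5 - 2*0.25/178 = 0.197191 GPa^-1
1/Ex = 0.0625/178 + 0.5625/15 + 0.197191*0.1875 = 0.0748244 GPa^-1
Ex = 13.36 GPa

13.36 GPa


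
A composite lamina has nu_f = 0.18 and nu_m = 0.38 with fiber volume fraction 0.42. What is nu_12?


nu_12 = nu_f*Vf + nu_m*(1-Vf) = 0.18*0.42 + 0.38*0.58 = 0.296

0.296


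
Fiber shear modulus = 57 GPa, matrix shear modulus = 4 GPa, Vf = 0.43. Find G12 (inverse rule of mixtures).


1/G12 = Vf/Gf + (1-Vf)/Gm = 0.43/57 + 0.57/4
G12 = 6.66 GPa

6.66 GPa


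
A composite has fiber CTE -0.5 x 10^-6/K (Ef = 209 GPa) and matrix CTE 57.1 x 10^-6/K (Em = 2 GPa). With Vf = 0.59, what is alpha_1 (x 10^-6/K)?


E1 = Ef*Vf + Em*(1-Vf) = 124.13
alpha_1 = (alpha_f*Ef*Vf + alpha_m*Em*(1-Vf))/E1 = -0.12 x 10^-6/K

-0.12 x 10^-6/K


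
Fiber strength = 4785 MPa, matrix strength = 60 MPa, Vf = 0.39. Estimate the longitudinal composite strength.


sigma_1 = sigma_f*Vf + sigma_m*(1-Vf) = 4785*0.39 + 60*0.61 = 1902.8 MPa

1902.8 MPa


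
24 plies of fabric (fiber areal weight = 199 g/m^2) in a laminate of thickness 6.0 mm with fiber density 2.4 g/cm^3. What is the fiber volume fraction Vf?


Vf = n * FAW / (rho_f * h * 1000) = 24 * 199 / (2.4 * 6.0 * 1000) = 0.3317

0.3317


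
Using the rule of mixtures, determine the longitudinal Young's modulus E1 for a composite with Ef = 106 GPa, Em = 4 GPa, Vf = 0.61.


E1 = Ef*Vf + Em*(1-Vf) = 106*0.61 + 4*0.39 = 66.22 GPa

66.22 GPa


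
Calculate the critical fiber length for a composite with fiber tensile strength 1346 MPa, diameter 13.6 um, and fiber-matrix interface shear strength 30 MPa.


Lc = sigma_f * d / (2 * tau_i) = 1346 * 13.6 / (2 * 30) = 305.1 um

305.1 um


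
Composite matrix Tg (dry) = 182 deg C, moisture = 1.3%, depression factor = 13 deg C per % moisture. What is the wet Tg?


Tg_wet = Tg_dry - k*moisture = 182 - 13*1.3 = 165.1 deg C

165.1 deg C


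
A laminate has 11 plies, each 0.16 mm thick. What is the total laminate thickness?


h = n * t_ply = 11 * 0.16 = 1.76 mm

1.76 mm


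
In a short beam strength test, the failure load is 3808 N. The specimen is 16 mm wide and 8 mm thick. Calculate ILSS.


ILSS = 3F/(4bh) = 3*3808/(4*16*8) = 22.31 MPa

22.31 MPa


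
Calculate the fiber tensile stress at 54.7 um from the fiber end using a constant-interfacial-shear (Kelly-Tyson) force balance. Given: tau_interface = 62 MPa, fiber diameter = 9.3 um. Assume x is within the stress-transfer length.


Force balance: sigma_f * (pi*d^2/4) = tau * (pi*d) * x  ->  sigma_f = 4 * tau * x / d
sigma_f = 4 * 62 * 54.7 / 9.3 = 1458.7 MPa

1458.7 MPa


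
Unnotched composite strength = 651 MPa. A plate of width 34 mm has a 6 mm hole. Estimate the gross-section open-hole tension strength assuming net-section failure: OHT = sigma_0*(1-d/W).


OHT = sigma_0*(1-d/W) = 651*(1-6/34) = 536.1 MPa

536.1 MPa


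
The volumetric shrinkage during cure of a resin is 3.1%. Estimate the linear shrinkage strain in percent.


Linear shrinkage ≈ vol_shrink/3 = 3.1/3 = 1.033%

1.033%


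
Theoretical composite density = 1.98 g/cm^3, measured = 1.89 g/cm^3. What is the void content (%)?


Void% = (rho_theo - rho_actual)/rho_theo * 100 = (1.98 - 1.89)/1.98 * 100 = 4.55%

4.55%


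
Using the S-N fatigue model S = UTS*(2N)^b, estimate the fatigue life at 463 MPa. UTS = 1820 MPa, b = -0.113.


N = 0.5 * (S/UTS)^(1/b) = 0.5 * (463/1820)^(1/-0.113) = 91189.9481 cycles

91189.9481 cycles


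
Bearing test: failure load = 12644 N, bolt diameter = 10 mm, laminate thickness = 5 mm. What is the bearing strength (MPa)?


sigma_br = F/(d*h) = 12644/(10*5) = 252.9 MPa

252.9 MPa
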